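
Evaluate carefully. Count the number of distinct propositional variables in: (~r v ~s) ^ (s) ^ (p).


Identify each variable that appears in the formula.
Variables found: p, r, s
Count = 3

3


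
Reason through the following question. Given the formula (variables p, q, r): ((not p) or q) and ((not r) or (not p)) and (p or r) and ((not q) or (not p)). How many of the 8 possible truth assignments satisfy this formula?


Evaluate all 8 assignments for p, q, r:
p=0, q=0, r=0: 0
p=0, q=0, r=1: 1
p=0, q=1, r=0: 0
p=0, q=1, r=1: 1
p=1, q=0, r=0: 0
p=1, q=0, r=1: 0
p=1, q=1, r=0: 0
p=1, q=1, r=1: 0
Satisfying count = 2

2


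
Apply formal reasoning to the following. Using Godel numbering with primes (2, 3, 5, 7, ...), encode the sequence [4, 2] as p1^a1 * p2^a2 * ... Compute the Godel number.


Encode each element as an exponent of the corresponding prime:
  2^4 = 16
  3^2 = 9
Product = 16 * 9 = 144

144


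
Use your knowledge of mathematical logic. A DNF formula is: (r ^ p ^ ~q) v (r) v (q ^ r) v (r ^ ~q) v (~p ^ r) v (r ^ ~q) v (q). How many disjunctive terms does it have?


A DNF formula is a disjunction of terms (conjunctions).
Terms are separated by v.
Counting the disjuncts: 7 terms.

7


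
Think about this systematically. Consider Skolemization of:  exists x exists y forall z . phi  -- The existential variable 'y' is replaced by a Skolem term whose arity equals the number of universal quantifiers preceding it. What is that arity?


Quantifier prefix: exists x exists y forall z
'y' is existentially quantified at position 2.
No universal quantifiers precede it.
Skolem function arity = 0 (a Skolem constant)

0


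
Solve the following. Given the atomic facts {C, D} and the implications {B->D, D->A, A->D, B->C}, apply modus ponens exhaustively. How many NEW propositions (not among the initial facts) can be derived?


Initial facts: {C, D}
Apply modus ponens to closure:
  D and D->A  =>  A
Final known: {A, C, D}
New propositions: {A}
Count = 1

1


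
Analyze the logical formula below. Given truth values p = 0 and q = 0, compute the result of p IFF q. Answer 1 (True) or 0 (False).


p = 0, q = 0
Operation: p IFF q
Evaluate: 0 IFF 0 = 1

1


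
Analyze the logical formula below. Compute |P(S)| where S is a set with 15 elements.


The power set of a set with n elements has 2^n elements.
|P(S)| = 2^15 = 32768

32768


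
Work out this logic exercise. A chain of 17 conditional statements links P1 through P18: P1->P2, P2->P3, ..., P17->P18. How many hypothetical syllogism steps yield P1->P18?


With 17 implications in a chain connecting 18 propositions:
P1->P2, P2->P3, ..., P17->P18
Steps needed = (number of implications) - 1 = 17 - 1 = 16

16


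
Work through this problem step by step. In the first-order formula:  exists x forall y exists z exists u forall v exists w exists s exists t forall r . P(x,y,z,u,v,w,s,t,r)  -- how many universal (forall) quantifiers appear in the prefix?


Quantifier prefix: exists x forall y exists z exists u forall v exists w exists s exists t forall r
Mark each quantifier type:
  E U E E U E E E U
Universal count = 3, Existential count = 6
Asked for universal (forall) quantifiers: 3

3


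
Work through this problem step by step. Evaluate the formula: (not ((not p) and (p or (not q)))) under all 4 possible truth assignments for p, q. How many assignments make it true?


Check all 4 assignments:
p=0, q=0: 0
p=0, q=1: 1
p=1, q=0: 1
p=1, q=1: 1
Count of True = 3

3


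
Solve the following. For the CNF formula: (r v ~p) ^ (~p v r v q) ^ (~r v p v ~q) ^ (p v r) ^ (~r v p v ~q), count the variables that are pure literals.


Check each variable for pure literal status:
p: mixed (not pure)
q: mixed (not pure)
r: mixed (not pure)
Pure literal count = 0

0


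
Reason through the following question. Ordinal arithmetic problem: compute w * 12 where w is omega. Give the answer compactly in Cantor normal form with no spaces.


Compute w * 12.
Ordinal * is associative and left-distributive over +, but NOT commutative; for finite n>1, n*w = w but w*n stays w*n.
w * 12 means 12 copies of w concatenated: w*12.
Result = w*12

w*12


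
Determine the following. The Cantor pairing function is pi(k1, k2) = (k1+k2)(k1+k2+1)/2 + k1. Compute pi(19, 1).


k1 + k2 = 20
(k1+k2)(k1+k2+1)/2 = 20 * 21 / 2 = 210
pi = 210 + 19 = 229

229


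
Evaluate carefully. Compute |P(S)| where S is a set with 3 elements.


The power set of a set with n elements has 2^n elements.
|P(S)| = 2^3 = 8

8


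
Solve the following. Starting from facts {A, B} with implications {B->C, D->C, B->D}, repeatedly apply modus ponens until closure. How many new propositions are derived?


Initial facts: {A, B}
Apply modus ponens to closure:
  B and B->C  =>  C
  B and B->D  =>  D
Final known: {A, B, C, D}
New propositions: {C, D}
Count = 2

2


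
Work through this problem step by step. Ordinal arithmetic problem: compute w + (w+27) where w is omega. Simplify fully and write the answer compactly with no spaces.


Compute w + (w+27).
Ordinal + is associative but NOT commutative; for finite n>0, n + w = w but w + n stays w+n.
w + (w+27) = (w+w) + 27 = w*2+27.
Result = w*2+27

w*2+27


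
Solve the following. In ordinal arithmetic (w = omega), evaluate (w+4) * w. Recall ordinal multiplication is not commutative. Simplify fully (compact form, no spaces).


Compute (w+4) * w.
Ordinal * is associative and left-distributive over +, but NOT commutative; for finite n>1, n*w = w but w*n stays w*n.
(w+4) * w = sup{(w+4)*k : k<w} = sup{w*k+4} = w^2 (the +4 tail is absorbed in the limit).
Result = w^2

w^2


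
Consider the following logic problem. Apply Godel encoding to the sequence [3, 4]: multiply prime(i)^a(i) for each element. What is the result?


Encode each element as an exponent of the corresponding prime:
  2^3 = 8
  3^4 = 81
Product = 8 * 81 = 648

648


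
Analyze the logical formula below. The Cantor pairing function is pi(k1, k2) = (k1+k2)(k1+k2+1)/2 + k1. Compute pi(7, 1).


k1 + k2 = 8
(k1+k2)(k1+k2+1)/2 = 8 * 9 / 2 = 36
pi = 36 + 7 = 43

43


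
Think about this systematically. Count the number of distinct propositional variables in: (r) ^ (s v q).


Identify each variable that appears in the formula.
Variables found: q, r, s
Count = 3

3


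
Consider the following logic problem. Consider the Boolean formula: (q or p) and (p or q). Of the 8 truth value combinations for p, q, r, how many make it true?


Evaluate all 8 assignments for p, q, r:
p=0, q=0, r=0: 0
p=0, q=0, r=1: 0
p=0, q=1, r=0: 1
p=0, q=1, r=1: 1
p=1, q=0, r=0: 1
p=1, q=0, r=1: 1
p=1, q=1, r=0: 1
p=1, q=1, r=1: 1
Satisfying count = 6

6


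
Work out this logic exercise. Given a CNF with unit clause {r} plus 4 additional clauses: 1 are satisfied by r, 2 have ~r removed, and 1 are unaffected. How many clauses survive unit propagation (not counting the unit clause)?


Satisfied (removed): 1
Shortened (remain): 2
Unchanged (remain): 1
Remaining = 2 + 1 = 3

3


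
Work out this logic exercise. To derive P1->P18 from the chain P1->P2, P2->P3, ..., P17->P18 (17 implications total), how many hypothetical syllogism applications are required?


With 17 implications in a chain connecting 18 propositions:
P1->P2, P2->P3, ..., P17->P18
Steps needed = (number of implications) - 1 = 17 - 1 = 16

16


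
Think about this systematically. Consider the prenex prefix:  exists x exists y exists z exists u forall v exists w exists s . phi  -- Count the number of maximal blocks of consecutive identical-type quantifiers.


Quantifier-type sequence: E E E E A E E  (A=forall, E=exists)
Group into maximal same-type runs:
  Ex4 | Ax1 | Ex2
Number of blocks = 3

3


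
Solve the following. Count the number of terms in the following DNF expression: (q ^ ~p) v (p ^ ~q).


A DNF formula is a disjunction of terms (conjunctions).
Terms are separated by v.
Counting the disjuncts: 2 terms.

2


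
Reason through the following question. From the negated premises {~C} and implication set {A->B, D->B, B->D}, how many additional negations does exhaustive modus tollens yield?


Initial negated facts: {~C}
Apply modus tollens to closure:
  (no implication fires)
Final negated: {~C}
New negations: {(none)}
Count = 0

0


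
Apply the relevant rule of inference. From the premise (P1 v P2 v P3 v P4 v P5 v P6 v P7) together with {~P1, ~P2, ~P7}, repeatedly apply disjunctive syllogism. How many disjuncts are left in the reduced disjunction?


Original disjuncts (7): P1, P2, P3, P4, P5, P6, P7
Negated (eliminate): ~P1, ~P2, ~P7
Remaining disjuncts: P3, P4, P5, P6
Count = 7 - 3 = 4

4


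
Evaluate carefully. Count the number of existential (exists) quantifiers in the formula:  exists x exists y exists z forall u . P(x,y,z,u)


Quantifier prefix: exists x exists y exists z forall u
Mark each quantifier type:
  E E E U
Universal count = 1, Existential count = 3
Asked for existential (exists) quantifiers: 3

3


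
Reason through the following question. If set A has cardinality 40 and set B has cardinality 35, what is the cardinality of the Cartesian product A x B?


The Cartesian product A x B contains all ordered pairs (a, b).
|A x B| = |A| * |B| = 40 * 35 = 1400

1400


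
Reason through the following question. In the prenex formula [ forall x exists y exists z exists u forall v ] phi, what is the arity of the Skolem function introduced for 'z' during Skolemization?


Quantifier prefix: forall x exists y exists z exists u forall v
'z' is existentially quantified at position 3.
Universal variables preceding it: x
Skolem function arity = 1

1


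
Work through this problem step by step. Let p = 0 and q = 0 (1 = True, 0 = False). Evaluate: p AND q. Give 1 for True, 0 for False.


p = 0, q = 0
Operation: p AND q
Evaluate: 0 AND 0 = 0

0


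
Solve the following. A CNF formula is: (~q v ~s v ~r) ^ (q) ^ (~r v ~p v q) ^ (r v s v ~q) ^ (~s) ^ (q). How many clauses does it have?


A CNF formula is a conjunction of clauses.
Clauses are separated by ^.
Counting the conjuncts: 6 clauses.

6


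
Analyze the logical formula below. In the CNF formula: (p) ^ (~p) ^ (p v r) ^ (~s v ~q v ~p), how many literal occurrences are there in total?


Counting literals in each clause:
Clause 1: 1 literal(s)
Clause 2: 1 literal(s)
Clause 3: 2 literal(s)
Clause 4: 3 literal(s)
Total = 7

7


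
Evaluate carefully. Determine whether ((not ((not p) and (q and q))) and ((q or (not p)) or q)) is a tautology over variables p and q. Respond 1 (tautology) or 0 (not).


Check all 4 assignments:
p=0, q=0: 1
p=0, q=1: 0
p=1, q=0: 0
p=1, q=1: 1
Satisfying count = 2/4.
Tautology iff count = 4: no.

0


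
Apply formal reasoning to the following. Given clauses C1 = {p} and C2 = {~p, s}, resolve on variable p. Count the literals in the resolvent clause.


Remove p from C1 and ~p from C2.
C1 remainder: {}
C2 remainder: {s}
Union (resolvent): {s}
Resolvent has 1 literal(s).

1


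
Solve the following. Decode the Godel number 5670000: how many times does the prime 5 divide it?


Factorize 5670000 by dividing by 5 repeatedly.
Division steps: 5 divides 5670000 exactly 4 time(s).
Exponent of 5 = 4

4


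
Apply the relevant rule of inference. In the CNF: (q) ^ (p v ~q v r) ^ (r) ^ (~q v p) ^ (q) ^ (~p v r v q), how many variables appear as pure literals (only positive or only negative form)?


Check each variable for pure literal status:
p: mixed (not pure)
q: mixed (not pure)
r: pure positive
Pure literal count = 1

1


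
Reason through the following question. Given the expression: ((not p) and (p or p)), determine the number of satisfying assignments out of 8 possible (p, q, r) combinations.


Check all 8 assignments:
p=0, q=0, r=0: 0
p=0, q=0, r=1: 0
p=0, q=1, r=0: 0
p=0, q=1, r=1: 0
p=1, q=0, r=0: 0
p=1, q=0, r=1: 0
p=1, q=1, r=0: 0
p=1, q=1, r=1: 0
Count of True = 0

0


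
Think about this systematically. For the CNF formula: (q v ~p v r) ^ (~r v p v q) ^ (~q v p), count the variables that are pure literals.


Check each variable for pure literal status:
p: mixed (not pure)
q: mixed (not pure)
r: mixed (not pure)
Pure literal count = 0

0


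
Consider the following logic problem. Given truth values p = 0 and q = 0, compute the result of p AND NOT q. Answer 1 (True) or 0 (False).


p = 0, q = 0
Operation: p AND NOT q
Evaluate: 0 AND NOT 0 = 0

0


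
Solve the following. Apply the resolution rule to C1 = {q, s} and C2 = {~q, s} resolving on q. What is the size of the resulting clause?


Remove q from C1 and ~q from C2.
C1 remainder: {s}
C2 remainder: {s}
Union (resolvent): {s}
Resolvent has 1 literal(s).

1


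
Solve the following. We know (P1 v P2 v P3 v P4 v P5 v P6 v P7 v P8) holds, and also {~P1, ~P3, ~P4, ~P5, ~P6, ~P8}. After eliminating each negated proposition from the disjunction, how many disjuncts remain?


Original disjuncts (8): P1, P2, P3, P4, P5, P6, P7, P8
Negated (eliminate): ~P1, ~P3, ~P4, ~P5, ~P6, ~P8
Remaining disjuncts: P2, P7
Count = 8 - 6 = 2

2


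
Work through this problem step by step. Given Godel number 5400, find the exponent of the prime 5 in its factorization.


Factorize 5400 by dividing by 5 repeatedly.
Division steps: 5 divides 5400 exactly 2 time(s).
Exponent of 5 = 2

2


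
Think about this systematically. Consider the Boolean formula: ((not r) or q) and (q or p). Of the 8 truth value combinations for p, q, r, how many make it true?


Evaluate all 8 assignments for p, q, r:
p=0, q=0, r=0: 0
p=0, q=0, r=1: 0
p=0, q=1, r=0: 1
p=0, q=1, r=1: 1
p=1, q=0, r=0: 1
p=1, q=0, r=1: 0
p=1, q=1, r=0: 1
p=1, q=1, r=1: 1
Satisfying count = 5

5


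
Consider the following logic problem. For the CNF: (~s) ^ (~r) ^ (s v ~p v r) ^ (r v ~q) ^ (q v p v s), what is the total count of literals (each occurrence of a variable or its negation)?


Counting literals in each clause:
Clause 1: 1 literal(s)
Clause 2: 1 literal(s)
Clause 3: 3 literal(s)
Clause 4: 2 literal(s)
Clause 5: 3 literal(s)
Total = 10

10


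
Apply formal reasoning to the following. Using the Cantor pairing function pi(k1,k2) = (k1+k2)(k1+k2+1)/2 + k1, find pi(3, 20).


k1 + k2 = 23
(k1+k2)(k1+k2+1)/2 = 23 * 24 / 2 = 276
pi = 276 + 3 = 279

279


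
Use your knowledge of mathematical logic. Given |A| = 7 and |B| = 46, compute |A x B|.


The Cartesian product A x B contains all ordered pairs (a, b).
|A x B| = |A| * |B| = 7 * 46 = 322

322


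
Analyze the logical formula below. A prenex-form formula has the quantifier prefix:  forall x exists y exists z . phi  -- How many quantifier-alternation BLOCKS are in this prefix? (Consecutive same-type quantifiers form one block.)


Quantifier-type sequence: A E E  (A=forall, E=exists)
Group into maximal same-type runs:
  Ax1 | Ex2
Number of blocks = 2

2


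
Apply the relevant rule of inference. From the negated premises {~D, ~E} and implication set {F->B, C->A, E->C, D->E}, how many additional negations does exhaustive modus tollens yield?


Initial negated facts: {~D, ~E}
Apply modus tollens to closure:
  (no implication fires)
Final negated: {~D, ~E}
New negations: {(none)}
Count = 0

0


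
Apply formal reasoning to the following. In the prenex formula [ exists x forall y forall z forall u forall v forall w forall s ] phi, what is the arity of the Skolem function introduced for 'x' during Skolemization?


Quantifier prefix: exists x forall y forall z forall u forall v forall w forall s
'x' is existentially quantified at position 1.
No universal quantifiers precede it.
Skolem function arity = 0 (a Skolem constant)

0


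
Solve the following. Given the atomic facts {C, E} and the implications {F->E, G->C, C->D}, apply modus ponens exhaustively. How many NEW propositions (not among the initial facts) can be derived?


Initial facts: {C, E}
Apply modus ponens to closure:
  C and C->D  =>  D
Final known: {C, D, E}
New propositions: {D}
Count = 1

1


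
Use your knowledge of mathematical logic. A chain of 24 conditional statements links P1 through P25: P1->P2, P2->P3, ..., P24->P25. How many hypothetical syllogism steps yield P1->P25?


With 24 implications in a chain connecting 25 propositions:
P1->P2, P2->P3, ..., P24->P25
Steps needed = (number of implications) - 1 = 24 - 1 = 23

23


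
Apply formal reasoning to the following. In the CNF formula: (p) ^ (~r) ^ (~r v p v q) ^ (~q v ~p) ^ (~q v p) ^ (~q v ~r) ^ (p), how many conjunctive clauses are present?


A CNF formula is a conjunction of clauses.
Clauses are separated by ^.
Counting the conjuncts: 7 clauses.

7


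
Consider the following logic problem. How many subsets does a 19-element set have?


The power set of a set with n elements has 2^n elements.
|P(S)| = 2^19 = 524288

524288


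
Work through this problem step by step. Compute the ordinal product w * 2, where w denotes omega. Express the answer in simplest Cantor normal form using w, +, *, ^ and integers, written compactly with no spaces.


Compute w * 2.
Ordinal * is associative and left-distributive over +, but NOT commutative; for finite n>1, n*w = w but w*n stays w*n.
w * 2 means 2 copies of w concatenated: w*2.
Result = w*2

w*2


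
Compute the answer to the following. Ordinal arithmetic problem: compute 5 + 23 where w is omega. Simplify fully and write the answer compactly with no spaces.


Compute 5 + 23.
Ordinal + is associative but NOT commutative; for finite n>0, n + w = w but w + n stays w+n.
Both operands finite; ordinal + agrees with natural +: 5 + 23 = 28.
Result = 28

28


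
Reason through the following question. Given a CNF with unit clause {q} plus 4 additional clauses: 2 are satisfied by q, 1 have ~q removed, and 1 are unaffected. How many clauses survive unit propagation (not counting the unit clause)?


Satisfied (removed): 2
Shortened (remain): 1
Unchanged (remain): 1
Remaining = 1 + 1 = 2

2


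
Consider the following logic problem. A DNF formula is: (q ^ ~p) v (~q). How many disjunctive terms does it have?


A DNF formula is a disjunction of terms (conjunctions).
Terms are separated by v.
Counting the disjuncts: 2 terms.

2


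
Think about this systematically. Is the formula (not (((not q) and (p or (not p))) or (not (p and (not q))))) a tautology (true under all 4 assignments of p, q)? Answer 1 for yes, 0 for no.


Check all 4 assignments:
p=0, q=0: 0
p=0, q=1: 0
p=1, q=0: 0
p=1, q=1: 0
Satisfying count = 0/4.
Tautology iff count = 4: no.

0


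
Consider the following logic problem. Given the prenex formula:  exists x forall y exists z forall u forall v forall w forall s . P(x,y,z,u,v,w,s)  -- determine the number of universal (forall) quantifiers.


Quantifier prefix: exists x forall y exists z forall u forall v forall w forall s
Mark each quantifier type:
  E U E U U U U
Universal count = 5, Existential count = 2
Asked for universal (forall) quantifiers: 5

5


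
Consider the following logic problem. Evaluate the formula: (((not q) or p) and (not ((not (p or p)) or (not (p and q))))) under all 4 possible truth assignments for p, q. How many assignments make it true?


Check all 4 assignments:
p=0, q=0: 0
p=0, q=1: 0
p=1, q=0: 0
p=1, q=1: 1
Count of True = 1

1


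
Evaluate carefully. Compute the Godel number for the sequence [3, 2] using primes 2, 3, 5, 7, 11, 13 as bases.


Encode each element as an exponent of the corresponding prime:
  2^3 = 8
  3^2 = 9
Product = 8 * 9 = 72

72


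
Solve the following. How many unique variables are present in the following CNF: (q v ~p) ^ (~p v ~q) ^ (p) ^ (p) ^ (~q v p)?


Identify each variable that appears in the formula.
Variables found: p, q
Count = 2

2


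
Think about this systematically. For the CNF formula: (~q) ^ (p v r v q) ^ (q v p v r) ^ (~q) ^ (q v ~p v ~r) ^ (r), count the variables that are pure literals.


Check each variable for pure literal status:
p: mixed (not pure)
q: mixed (not pure)
r: mixed (not pure)
Pure literal count = 0

0


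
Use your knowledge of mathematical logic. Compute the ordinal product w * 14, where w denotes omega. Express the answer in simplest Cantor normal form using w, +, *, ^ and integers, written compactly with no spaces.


Compute w * 14.
Ordinal * is associative and left-distributive over +, but NOT commutative; for finite n>1, n*w = w but w*n stays w*n.
w * 14 means 14 copies of w concatenated: w*14.
Result = w*14

w*14


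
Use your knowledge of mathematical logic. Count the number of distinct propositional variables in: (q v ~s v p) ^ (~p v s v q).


Identify each variable that appears in the formula.
Variables found: p, q, s
Count = 3

3


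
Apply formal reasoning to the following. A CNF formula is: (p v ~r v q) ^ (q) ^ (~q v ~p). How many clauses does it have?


A CNF formula is a conjunction of clauses.
Clauses are separated by ^.
Counting the conjuncts: 3 clauses.

3


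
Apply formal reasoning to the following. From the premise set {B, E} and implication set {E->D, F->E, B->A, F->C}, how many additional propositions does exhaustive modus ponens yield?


Initial facts: {B, E}
Apply modus ponens to closure:
  E and E->D  =>  D
  B and B->A  =>  A
Final known: {A, B, D, E}
New propositions: {A, D}
Count = 2

2


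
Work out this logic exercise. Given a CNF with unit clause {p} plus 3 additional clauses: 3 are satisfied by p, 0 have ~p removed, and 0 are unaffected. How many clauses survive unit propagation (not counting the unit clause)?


Satisfied (removed): 3
Shortened (remain): 0
Unchanged (remain): 0
Remaining = 0 + 0 = 0

0


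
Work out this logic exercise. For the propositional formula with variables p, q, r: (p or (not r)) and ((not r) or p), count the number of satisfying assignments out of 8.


Evaluate all 8 assignments for p, q, r:
p=0, q=0, r=0: 1
p=0, q=0, r=1: 0
p=0, q=1, r=0: 1
p=0, q=1, r=1: 0
p=1, q=0, r=0: 1
p=1, q=0, r=1: 1
p=1, q=1, r=0: 1
p=1, q=1, r=1: 1
Satisfying count = 6

6


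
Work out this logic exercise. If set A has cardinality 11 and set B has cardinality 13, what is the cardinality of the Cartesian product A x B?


The Cartesian product A x B contains all ordered pairs (a, b).
|A x B| = |A| * |B| = 11 * 13 = 143

143


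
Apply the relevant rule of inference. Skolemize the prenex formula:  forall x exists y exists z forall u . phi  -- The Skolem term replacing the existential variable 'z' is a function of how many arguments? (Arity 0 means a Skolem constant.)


Quantifier prefix: forall x exists y exists z forall u
'z' is existentially quantified at position 3.
Universal variables preceding it: x
Skolem function arity = 1

1


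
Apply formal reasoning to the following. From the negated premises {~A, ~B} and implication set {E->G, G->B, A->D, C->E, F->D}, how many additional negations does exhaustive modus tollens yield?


Initial negated facts: {~A, ~B}
Apply modus tollens to closure:
  ~B and G->B  =>  ~G
  ~G and E->G  =>  ~E
  ~E and C->E  =>  ~C
Final negated: {~A, ~B, ~C, ~E, ~G}
New negations: {~C, ~E, ~G}
Count = 3

3


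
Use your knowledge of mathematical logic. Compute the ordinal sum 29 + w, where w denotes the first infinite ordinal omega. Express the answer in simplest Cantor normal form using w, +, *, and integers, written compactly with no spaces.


Compute 29 + w.
Ordinal + is associative but NOT commutative; for finite n>0, n + w = w but w + n stays w+n.
Any finite left addend is absorbed by w on the right: 29 + w = w.
Result = w

w


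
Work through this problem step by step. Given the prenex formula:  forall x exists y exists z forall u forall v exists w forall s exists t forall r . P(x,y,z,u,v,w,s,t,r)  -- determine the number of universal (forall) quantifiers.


Quantifier prefix: forall x exists y exists z forall u forall v exists w forall s exists t forall r
Mark each quantifier type:
  U E E U U E U E U
Universal count = 5, Existential count = 4
Asked for universal (forall) quantifiers: 5

5


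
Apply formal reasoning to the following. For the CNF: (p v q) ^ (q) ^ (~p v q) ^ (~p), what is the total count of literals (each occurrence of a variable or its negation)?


Counting literals in each clause:
Clause 1: 2 literal(s)
Clause 2: 1 literal(s)
Clause 3: 2 literal(s)
Clause 4: 1 literal(s)
Total = 6

6


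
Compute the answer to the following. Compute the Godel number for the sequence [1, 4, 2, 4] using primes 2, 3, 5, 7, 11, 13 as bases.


Encode each element as an exponent of the corresponding prime:
  2^1 = 2
  3^4 = 81
  5^2 = 25
  7^4 = 2401
Product = 2 * 81 * 25 * 2401 = 9724050

9724050


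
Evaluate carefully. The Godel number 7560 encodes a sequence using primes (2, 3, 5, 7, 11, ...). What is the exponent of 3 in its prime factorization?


Factorize 7560 by dividing by 3 repeatedly.
Division steps: 3 divides 7560 exactly 3 time(s).
Exponent of 3 = 3

3


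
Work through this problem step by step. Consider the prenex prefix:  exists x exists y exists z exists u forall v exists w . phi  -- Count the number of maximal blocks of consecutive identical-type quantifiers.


Quantifier-type sequence: E E E E A E  (A=forall, E=exists)
Group into maximal same-type runs:
  Ex4 | Ax1 | Ex1
Number of blocks = 3

3


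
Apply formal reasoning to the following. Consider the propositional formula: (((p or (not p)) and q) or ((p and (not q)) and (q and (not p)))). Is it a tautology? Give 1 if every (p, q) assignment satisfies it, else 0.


Check all 4 assignments:
p=0, q=0: 0
p=0, q=1: 1
p=1, q=0: 0
p=1, q=1: 1
Satisfying count = 2/4.
Tautology iff count = 4: no.

0


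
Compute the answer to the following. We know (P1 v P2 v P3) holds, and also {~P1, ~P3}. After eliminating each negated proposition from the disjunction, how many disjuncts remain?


Original disjuncts (3): P1, P2, P3
Negated (eliminate): ~P1, ~P3
Remaining disjuncts: P2
Count = 3 - 2 = 1

1


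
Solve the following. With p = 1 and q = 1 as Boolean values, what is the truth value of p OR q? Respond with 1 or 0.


p = 1, q = 1
Operation: p OR q
Evaluate: 1 OR 1 = 1

1


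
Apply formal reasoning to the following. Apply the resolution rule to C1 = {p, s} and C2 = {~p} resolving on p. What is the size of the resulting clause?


Remove p from C1 and ~p from C2.
C1 remainder: {s}
C2 remainder: {}
Union (resolvent): {s}
Resolvent has 1 literal(s).

1


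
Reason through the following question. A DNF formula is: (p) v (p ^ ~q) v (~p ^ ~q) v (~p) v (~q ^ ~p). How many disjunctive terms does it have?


A DNF formula is a disjunction of terms (conjunctions).
Terms are separated by v.
Counting the disjuncts: 5 terms.

5


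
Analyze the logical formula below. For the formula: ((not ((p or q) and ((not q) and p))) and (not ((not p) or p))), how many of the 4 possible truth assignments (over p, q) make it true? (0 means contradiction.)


Check all 4 assignments:
p=0, q=0: 0
p=0, q=1: 0
p=1, q=0: 0
p=1, q=1: 0
Count of True = 0

0


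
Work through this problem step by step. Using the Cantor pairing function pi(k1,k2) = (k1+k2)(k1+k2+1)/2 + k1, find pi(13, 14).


k1 + k2 = 27
(k1+k2)(k1+k2+1)/2 = 27 * 28 / 2 = 378
pi = 378 + 13 = 391

391


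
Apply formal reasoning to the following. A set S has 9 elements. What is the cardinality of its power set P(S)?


The power set of a set with n elements has 2^n elements.
|P(S)| = 2^9 = 512

512


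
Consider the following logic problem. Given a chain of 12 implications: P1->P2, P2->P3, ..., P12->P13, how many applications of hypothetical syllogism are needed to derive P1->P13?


With 12 implications in a chain connecting 13 propositions:
P1->P2, P2->P3, ..., P12->P13
Steps needed = (number of implications) - 1 = 12 - 1 = 11

11


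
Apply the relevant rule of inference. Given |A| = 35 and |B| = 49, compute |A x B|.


The Cartesian product A x B contains all ordered pairs (a, b).
|A x B| = |A| * |B| = 35 * 49 = 1715

1715


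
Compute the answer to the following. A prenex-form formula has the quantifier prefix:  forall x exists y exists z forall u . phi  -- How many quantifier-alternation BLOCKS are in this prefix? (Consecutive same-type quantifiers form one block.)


Quantifier-type sequence: A E E A  (A=forall, E=exists)
Group into maximal same-type runs:
  Ax1 | Ex2 | Ax1
Number of blocks = 3

3


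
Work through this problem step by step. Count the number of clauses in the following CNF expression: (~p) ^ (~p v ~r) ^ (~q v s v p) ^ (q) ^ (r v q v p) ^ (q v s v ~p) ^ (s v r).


A CNF formula is a conjunction of clauses.
Clauses are separated by ^.
Counting the conjuncts: 7 clauses.

7


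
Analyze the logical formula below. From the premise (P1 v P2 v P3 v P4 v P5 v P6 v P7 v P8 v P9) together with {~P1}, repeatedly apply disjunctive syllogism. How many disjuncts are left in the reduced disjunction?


Original disjuncts (9): P1, P2, P3, P4, P5, P6, P7, P8, P9
Negated (eliminate): ~P1
Remaining disjuncts: P2, P3, P4, P5, P6, P7, P8, P9
Count = 9 - 1 = 8

8


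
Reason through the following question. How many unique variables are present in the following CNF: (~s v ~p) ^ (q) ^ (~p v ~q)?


Identify each variable that appears in the formula.
Variables found: p, q, s
Count = 3

3


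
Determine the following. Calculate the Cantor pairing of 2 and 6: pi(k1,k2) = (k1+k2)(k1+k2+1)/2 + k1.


k1 + k2 = 8
(k1+k2)(k1+k2+1)/2 = 8 * 9 / 2 = 36
pi = 36 + 2 = 38

38


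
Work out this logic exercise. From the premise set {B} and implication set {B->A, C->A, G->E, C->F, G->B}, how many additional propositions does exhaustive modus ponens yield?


Initial facts: {B}
Apply modus ponens to closure:
  B and B->A  =>  A
Final known: {A, B}
New propositions: {A}
Count = 1

1


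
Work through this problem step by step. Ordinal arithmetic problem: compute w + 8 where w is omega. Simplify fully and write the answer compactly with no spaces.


Compute w + 8.
Ordinal + is associative but NOT commutative; for finite n>0, n + w = w but w + n stays w+n.
w + 8 is already in normal form (a successor ordinal beyond w).
Result = w+8

w+8


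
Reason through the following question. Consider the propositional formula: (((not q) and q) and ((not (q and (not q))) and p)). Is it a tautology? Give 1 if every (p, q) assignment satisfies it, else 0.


Check all 4 assignments:
p=0, q=0: 0
p=0, q=1: 0
p=1, q=0: 0
p=1, q=1: 0
Satisfying count = 0/4.
Tautology iff count = 4: no.

0


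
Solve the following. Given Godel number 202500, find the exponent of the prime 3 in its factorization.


Factorize 202500 by dividing by 3 repeatedly.
Division steps: 3 divides 202500 exactly 4 time(s).
Exponent of 3 = 4

4


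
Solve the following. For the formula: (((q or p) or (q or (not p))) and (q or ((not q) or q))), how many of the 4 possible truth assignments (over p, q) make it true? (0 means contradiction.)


Check all 4 assignments:
p=0, q=0: 1
p=0, q=1: 1
p=1, q=0: 1
p=1, q=1: 1
Count of True = 4

4


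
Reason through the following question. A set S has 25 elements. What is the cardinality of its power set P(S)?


The power set of a set with n elements has 2^n elements.
|P(S)| = 2^25 = 33554432

33554432


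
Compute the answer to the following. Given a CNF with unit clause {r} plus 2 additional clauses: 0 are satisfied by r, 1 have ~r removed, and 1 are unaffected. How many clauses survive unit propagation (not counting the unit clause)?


Satisfied (removed): 0
Shortened (remain): 1
Unchanged (remain): 1
Remaining = 1 + 1 = 2

2


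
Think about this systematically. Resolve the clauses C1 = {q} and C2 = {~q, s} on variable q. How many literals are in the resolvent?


Remove q from C1 and ~q from C2.
C1 remainder: {}
C2 remainder: {s}
Union (resolvent): {s}
Resolvent has 1 literal(s).

1


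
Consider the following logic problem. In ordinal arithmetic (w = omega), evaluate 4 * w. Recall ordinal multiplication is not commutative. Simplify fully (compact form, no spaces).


Compute 4 * w.
Ordinal * is associative and left-distributive over +, but NOT commutative; for finite n>1, n*w = w but w*n stays w*n.
For finite n>0, n * w = sup{n*k : k<w} = w. So 4 * w = w.
Result = w

w


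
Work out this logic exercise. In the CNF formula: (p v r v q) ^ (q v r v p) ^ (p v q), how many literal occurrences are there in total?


Counting literals in each clause:
Clause 1: 3 literal(s)
Clause 2: 3 literal(s)
Clause 3: 2 literal(s)
Total = 8

8


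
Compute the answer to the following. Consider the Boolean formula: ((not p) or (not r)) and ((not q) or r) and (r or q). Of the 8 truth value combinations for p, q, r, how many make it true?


Evaluate all 8 assignments for p, q, r:
p=0, q=0, r=0: 0
p=0, q=0, r=1: 1
p=0, q=1, r=0: 0
p=0, q=1, r=1: 1
p=1, q=0, r=0: 0
p=1, q=0, r=1: 0
p=1, q=1, r=0: 0
p=1, q=1, r=1: 0
Satisfying count = 2

2


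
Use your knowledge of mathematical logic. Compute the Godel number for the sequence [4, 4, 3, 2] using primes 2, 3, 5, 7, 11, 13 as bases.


Encode each element as an exponent of the corresponding prime:
  2^4 = 16
  3^4 = 81
  5^3 = 125
  7^2 = 49
Product = 16 * 81 * 125 * 49 = 7938000

7938000


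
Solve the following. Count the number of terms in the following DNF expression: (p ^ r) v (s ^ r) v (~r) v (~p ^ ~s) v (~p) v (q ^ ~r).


A DNF formula is a disjunction of terms (conjunctions).
Terms are separated by v.
Counting the disjuncts: 6 terms.

6


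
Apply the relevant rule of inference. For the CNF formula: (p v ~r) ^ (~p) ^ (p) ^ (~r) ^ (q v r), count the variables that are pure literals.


Check each variable for pure literal status:
p: mixed (not pure)
q: pure positive
r: mixed (not pure)
Pure literal count = 1

1


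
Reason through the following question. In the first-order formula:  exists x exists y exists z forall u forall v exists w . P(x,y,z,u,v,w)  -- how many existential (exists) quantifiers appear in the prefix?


Quantifier prefix: exists x exists y exists z forall u forall v exists w
Mark each quantifier type:
  E E E U U E
Universal count = 2, Existential count = 4
Asked for existential (exists) quantifiers: 4

4


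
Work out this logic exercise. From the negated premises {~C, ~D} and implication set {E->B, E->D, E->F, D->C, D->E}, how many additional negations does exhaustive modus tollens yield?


Initial negated facts: {~C, ~D}
Apply modus tollens to closure:
  ~D and E->D  =>  ~E
Final negated: {~C, ~D, ~E}
New negations: {~E}
Count = 1

1


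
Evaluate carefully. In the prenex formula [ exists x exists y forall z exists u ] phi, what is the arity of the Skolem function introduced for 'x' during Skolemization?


Quantifier prefix: exists x exists y forall z exists u
'x' is existentially quantified at position 1.
No universal quantifiers precede it.
Skolem function arity = 0 (a Skolem constant)

0


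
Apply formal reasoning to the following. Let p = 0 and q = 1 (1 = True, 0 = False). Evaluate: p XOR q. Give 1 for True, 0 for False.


p = 0, q = 1
Operation: p XOR q
Evaluate: 0 XOR 1 = 1

1


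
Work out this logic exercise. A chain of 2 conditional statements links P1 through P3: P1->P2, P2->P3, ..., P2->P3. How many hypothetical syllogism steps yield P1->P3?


With 2 implications in a chain connecting 3 propositions:
P1->P2, P2->P3, ..., P2->P3
Steps needed = (number of implications) - 1 = 2 - 1 = 1

1


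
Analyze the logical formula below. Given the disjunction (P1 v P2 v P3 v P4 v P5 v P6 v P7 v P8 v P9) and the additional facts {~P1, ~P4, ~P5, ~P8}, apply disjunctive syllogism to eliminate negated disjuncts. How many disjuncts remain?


Original disjuncts (9): P1, P2, P3, P4, P5, P6, P7, P8, P9
Negated (eliminate): ~P1, ~P4, ~P5, ~P8
Remaining disjuncts: P2, P3, P6, P7, P9
Count = 9 - 4 = 5

5


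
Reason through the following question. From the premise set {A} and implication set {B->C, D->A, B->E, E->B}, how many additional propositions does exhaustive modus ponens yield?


Initial facts: {A}
Apply modus ponens to closure:
  (no implication fires)
Final known: {A}
New propositions: {(none)}
Count = 0

0


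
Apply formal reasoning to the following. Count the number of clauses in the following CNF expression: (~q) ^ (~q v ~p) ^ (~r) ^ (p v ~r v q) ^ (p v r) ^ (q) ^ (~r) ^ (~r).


A CNF formula is a conjunction of clauses.
Clauses are separated by ^.
Counting the conjuncts: 8 clauses.

8


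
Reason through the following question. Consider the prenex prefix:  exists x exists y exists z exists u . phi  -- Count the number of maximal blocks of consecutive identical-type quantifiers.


Quantifier-type sequence: E E E E  (A=forall, E=exists)
Group into maximal same-type runs:
  Ex4
Number of blocks = 1

1


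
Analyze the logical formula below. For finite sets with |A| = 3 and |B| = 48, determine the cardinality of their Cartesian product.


The Cartesian product A x B contains all ordered pairs (a, b).
|A x B| = |A| * |B| = 3 * 48 = 144

144


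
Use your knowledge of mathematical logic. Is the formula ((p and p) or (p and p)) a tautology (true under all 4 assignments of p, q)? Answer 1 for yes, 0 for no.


Check all 4 assignments:
p=0, q=0: 0
p=0, q=1: 0
p=1, q=0: 1
p=1, q=1: 1
Satisfying count = 2/4.
Tautology iff count = 4: no.

0


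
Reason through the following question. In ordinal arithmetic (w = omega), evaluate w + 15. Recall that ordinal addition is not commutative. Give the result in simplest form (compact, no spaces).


Compute w + 15.
Ordinal + is associative but NOT commutative; for finite n>0, n + w = w but w + n stays w+n.
w + 15 is already in normal form (a successor ordinal beyond w).
Result = w+15

w+15


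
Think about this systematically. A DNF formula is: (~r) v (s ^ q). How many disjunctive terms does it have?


A DNF formula is a disjunction of terms (conjunctions).
Terms are separated by v.
Counting the disjuncts: 2 terms.

2


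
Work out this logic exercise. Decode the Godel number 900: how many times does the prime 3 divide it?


Factorize 900 by dividing by 3 repeatedly.
Division steps: 3 divides 900 exactly 2 time(s).
Exponent of 3 = 2

2


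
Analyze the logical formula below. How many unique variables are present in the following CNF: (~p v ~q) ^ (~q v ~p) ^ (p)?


Identify each variable that appears in the formula.
Variables found: p, q
Count = 2

2


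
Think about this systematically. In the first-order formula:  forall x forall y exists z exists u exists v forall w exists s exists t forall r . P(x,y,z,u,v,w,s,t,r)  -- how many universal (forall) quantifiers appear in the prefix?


Quantifier prefix: forall x forall y exists z exists u exists v forall w exists s exists t forall r
Mark each quantifier type:
  U U E E E U E E U
Universal count = 4, Existential count = 5
Asked for universal (forall) quantifiers: 4

4


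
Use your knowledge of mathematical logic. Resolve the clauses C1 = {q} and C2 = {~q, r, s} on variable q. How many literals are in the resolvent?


Remove q from C1 and ~q from C2.
C1 remainder: {}
C2 remainder: {r, s}
Union (resolvent): {r, s}
Resolvent has 2 literal(s).

2


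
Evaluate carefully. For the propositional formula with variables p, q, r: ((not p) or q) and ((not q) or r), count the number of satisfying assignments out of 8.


Evaluate all 8 assignments for p, q, r:
p=0, q=0, r=0: 1
p=0, q=0, r=1: 1
p=0, q=1, r=0: 0
p=0, q=1, r=1: 1
p=1, q=0, r=0: 0
p=1, q=0, r=1: 0
p=1, q=1, r=0: 0
p=1, q=1, r=1: 1
Satisfying count = 4

4


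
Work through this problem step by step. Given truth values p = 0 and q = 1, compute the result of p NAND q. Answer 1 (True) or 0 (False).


p = 0, q = 1
Operation: p NAND q
Evaluate: 0 NAND 1 = 1

1


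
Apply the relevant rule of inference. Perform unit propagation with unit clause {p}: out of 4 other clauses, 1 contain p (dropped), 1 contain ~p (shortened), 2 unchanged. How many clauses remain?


Satisfied (removed): 1
Shortened (remain): 1
Unchanged (remain): 2
Remaining = 1 + 2 = 3

3
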